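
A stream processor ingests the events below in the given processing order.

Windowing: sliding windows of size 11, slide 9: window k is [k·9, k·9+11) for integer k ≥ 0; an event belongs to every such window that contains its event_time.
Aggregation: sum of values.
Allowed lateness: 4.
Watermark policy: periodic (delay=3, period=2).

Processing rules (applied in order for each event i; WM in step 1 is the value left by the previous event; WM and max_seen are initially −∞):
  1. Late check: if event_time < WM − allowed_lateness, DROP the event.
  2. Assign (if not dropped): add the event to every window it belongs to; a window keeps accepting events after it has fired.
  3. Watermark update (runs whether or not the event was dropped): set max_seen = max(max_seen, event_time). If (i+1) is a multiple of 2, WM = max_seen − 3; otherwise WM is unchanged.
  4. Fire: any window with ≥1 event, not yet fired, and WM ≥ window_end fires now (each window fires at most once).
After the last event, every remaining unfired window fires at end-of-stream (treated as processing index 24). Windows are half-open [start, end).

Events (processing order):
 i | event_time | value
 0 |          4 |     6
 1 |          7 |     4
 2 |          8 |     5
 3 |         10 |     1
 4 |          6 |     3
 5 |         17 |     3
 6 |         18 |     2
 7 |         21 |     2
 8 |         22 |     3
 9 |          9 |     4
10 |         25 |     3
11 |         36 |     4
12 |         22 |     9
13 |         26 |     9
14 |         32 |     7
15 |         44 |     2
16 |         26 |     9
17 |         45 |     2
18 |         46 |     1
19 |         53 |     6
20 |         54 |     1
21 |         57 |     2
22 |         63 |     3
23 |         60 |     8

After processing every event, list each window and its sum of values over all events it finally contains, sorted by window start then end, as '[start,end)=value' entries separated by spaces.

[0,11)=19 [9,20)=6 [18,29)=10 [27,38)=11 [36,47)=9 [45,56)=10 [54,65)=14 [63,74)=3

i=0 t=4 v=6: → [0,11); WM=−∞
i=1 t=7 v=4: → [0,11); WM=4
i=2 t=8 v=5: → [0,11); WM=4
i=3 t=10 v=1: → [9,20),[0,11); WM=7
i=4 t=6 v=3: → [0,11); WM=7
i=5 t=17 v=3: → [9,20); WM=14; [0,11) fires=19
i=6 t=18 v=2: → [18,29),[9,20); WM=14
i=7 t=21 v=2: → [18,29); WM=18
i=8 t=22 v=3: → [18,29); WM=18
i=9 t=9 v=4: DROP (t<18-4); WM=19
i=10 t=25 v=3: → [18,29); WM=19
i=11 t=36 v=4: → [36,47),[27,38); WM=33; [9,20) fires=6 [18,29) fires=10
i=12 t=22 v=9: DROP (t<33-4); WM=33
i=13 t=26 v=9: DROP (t<33-4); WM=33
i=14 t=32 v=7: → [27,38); WM=33
i=15 t=44 v=2: → [36,47); WM=41; [27,38) fires=11
i=16 t=26 v=9: DROP (t<41-4); WM=41
i=17 t=45 v=2: → [45,56),[36,47); WM=42
i=18 t=46 v=1: → [45,56),[36,47); WM=42
i=19 t=53 v=6: → [45,56); WM=50; [36,47) fires=9
i=20 t=54 v=1: → [54,65),[45,56); WM=50
i=21 t=57 v=2: → [54,65); WM=54
i=22 t=63 v=3: → [63,74),[54,65); WM=54
i=23 t=60 v=8: → [54,65); WM=60; [45,56) fires=10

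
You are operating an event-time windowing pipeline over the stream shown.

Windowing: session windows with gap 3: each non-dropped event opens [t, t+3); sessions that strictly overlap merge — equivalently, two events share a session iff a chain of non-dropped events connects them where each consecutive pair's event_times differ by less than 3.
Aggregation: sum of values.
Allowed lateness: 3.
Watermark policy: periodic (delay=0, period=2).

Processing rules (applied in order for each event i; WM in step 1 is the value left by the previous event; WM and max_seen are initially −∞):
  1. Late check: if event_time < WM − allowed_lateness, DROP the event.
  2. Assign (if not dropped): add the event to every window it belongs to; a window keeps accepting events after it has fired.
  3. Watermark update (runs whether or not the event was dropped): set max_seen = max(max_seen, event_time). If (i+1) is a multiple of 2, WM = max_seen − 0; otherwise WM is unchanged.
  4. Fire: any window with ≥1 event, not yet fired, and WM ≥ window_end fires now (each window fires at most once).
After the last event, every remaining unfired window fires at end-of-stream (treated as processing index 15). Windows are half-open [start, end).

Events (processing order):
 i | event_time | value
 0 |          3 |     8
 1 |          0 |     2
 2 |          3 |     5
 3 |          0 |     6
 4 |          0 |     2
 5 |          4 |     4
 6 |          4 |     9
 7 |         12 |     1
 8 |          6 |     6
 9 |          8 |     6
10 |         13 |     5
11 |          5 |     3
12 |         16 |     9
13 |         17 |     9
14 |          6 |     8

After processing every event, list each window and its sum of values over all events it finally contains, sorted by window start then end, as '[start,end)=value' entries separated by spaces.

i=0 t=3 v=8: → [3,6); WM=−∞
i=1 t=0 v=2: → [0,3); WM=3
i=2 t=3 v=5: → [3,6); WM=3
i=3 t=0 v=6: → [0,3); WM=3
i=4 t=0 v=2: → [0,3); WM=3
i=5 t=4 v=4: → [3,7); WM=4
i=6 t=4 v=9: → [3,7); WM=4
i=7 t=12 v=1: → [12,15); WM=12
i=8 t=6 v=6: DROP (t<12-3); WM=12
i=9 t=8 v=6: DROP (t<12-3); WM=12
i=10 t=13 v=5: → [12,16); WM=12
i=11 t=5 v=3: DROP (t<12-3); WM=13
i=12 t=16 v=9: → [16,19); WM=13
i=13 t=17 v=9: → [16,20); WM=17
i=14 t=6 v=8: DROP (t<17-3); WM=17

[0,3)=10 [3,7)=26 [12,16)=6 [16,20)=18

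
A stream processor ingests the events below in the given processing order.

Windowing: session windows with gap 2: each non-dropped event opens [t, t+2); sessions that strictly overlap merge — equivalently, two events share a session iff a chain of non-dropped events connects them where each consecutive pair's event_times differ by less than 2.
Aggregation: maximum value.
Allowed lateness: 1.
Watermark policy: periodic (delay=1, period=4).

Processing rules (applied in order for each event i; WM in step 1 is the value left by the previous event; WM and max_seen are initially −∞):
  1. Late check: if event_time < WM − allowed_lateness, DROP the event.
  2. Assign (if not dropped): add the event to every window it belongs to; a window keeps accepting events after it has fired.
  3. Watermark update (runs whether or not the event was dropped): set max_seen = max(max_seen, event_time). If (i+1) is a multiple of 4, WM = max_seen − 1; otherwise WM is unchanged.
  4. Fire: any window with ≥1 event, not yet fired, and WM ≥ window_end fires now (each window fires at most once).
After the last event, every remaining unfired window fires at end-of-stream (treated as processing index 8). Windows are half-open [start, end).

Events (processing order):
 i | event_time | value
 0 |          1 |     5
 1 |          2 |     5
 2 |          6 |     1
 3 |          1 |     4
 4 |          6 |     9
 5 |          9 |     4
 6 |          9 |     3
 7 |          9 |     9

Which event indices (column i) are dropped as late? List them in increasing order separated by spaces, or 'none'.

i=0 t=1 v=5: → [1,3); WM=−∞
i=1 t=2 v=5: → [1,4); WM=−∞
i=2 t=6 v=1: → [6,8); WM=−∞
i=3 t=1 v=4: → [1,4); WM=5
i=4 t=6 v=9: → [6,8); WM=5
i=5 t=9 v=4: → [9,11); WM=5
i=6 t=9 v=3: → [9,11); WM=5
i=7 t=9 v=9: → [9,11); WM=8

none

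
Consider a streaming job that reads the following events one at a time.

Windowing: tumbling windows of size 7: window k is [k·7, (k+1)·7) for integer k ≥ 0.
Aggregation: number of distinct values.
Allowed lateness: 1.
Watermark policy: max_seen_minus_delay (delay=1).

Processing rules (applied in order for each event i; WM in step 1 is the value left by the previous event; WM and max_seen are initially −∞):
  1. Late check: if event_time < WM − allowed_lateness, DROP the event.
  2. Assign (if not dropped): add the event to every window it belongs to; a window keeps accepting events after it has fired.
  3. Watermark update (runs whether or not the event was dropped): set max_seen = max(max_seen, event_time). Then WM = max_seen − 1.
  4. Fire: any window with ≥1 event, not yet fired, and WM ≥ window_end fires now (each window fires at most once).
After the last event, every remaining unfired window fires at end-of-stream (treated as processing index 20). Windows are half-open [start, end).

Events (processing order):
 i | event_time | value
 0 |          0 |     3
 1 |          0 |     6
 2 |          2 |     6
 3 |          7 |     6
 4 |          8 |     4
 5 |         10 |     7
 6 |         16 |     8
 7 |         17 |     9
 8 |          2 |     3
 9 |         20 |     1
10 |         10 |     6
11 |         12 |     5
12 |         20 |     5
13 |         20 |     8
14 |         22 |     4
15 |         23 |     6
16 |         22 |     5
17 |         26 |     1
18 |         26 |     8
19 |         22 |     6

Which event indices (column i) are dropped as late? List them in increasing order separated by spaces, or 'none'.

i=0 t=0 v=3: → [0,7); WM=-1
i=1 t=0 v=6: → [0,7); WM=-1
i=2 t=2 v=6: → [0,7); WM=1
i=3 t=7 v=6: → [7,14); WM=6
i=4 t=8 v=4: → [7,14); WM=7; [0,7) fires=2
i=5 t=10 v=7: → [7,14); WM=9
i=6 t=16 v=8: → [14,21); WM=15; [7,14) fires=3
i=7 t=17 v=9: → [14,21); WM=16
i=8 t=2 v=3: DROP (t<16-1); WM=16
i=9 t=20 v=1: → [14,21); WM=19
i=10 t=10 v=6: DROP (t<19-1); WM=19
i=11 t=12 v=5: DROP (t<19-1); WM=19
i=12 t=20 v=5: → [14,21); WM=19
i=13 t=20 v=8: → [14,21); WM=19
i=14 t=22 v=4: → [21,28); WM=21; [14,21) fires=4
i=15 t=23 v=6: → [21,28); WM=22
i=16 t=22 v=5: → [21,28); WM=22
i=17 t=26 v=1: → [21,28); WM=25
i=18 t=26 v=8: → [21,28); WM=25
i=19 t=22 v=6: DROP (t<25-1); WM=25

8 10 11 19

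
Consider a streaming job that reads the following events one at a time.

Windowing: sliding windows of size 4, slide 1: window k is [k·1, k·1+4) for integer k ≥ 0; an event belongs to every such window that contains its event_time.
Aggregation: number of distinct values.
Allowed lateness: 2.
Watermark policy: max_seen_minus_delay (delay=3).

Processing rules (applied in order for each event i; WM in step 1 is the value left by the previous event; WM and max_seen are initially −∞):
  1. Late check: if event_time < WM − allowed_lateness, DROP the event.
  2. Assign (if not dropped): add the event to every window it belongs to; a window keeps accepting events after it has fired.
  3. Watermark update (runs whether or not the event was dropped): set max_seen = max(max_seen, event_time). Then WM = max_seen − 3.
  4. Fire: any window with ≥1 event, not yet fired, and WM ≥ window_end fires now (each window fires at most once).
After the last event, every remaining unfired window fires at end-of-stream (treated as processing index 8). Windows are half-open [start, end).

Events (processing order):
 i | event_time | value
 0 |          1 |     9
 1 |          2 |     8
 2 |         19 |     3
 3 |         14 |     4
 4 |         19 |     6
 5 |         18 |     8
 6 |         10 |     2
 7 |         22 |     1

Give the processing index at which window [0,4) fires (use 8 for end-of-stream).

2

i=0 t=1 v=9: → [1,5),[0,4); WM=-2
i=1 t=2 v=8: → [2,6),[1,5),[0,4); WM=-1
i=2 t=19 v=3: → [19,23),[18,22),[17,21),[16,20); WM=16; [0,4) fires=2 [1,5) fires=2 [2,6) fires=1
i=3 t=14 v=4: → [14,18),[13,17),[12,16),[11,15); WM=16; [11,15) fires=1 [12,16) fires=1
i=4 t=19 v=6: → [19,23),[18,22),[17,21),[16,20); WM=16
i=5 t=18 v=8: → [18,22),[17,21),[16,20),[15,19); WM=16
i=6 t=10 v=2: DROP (t<16-2); WM=16
i=7 t=22 v=1: → [22,26),[21,25),[20,24),[19,23); WM=19; [13,17) fires=1 [14,18) fires=1 [15,19) fires=1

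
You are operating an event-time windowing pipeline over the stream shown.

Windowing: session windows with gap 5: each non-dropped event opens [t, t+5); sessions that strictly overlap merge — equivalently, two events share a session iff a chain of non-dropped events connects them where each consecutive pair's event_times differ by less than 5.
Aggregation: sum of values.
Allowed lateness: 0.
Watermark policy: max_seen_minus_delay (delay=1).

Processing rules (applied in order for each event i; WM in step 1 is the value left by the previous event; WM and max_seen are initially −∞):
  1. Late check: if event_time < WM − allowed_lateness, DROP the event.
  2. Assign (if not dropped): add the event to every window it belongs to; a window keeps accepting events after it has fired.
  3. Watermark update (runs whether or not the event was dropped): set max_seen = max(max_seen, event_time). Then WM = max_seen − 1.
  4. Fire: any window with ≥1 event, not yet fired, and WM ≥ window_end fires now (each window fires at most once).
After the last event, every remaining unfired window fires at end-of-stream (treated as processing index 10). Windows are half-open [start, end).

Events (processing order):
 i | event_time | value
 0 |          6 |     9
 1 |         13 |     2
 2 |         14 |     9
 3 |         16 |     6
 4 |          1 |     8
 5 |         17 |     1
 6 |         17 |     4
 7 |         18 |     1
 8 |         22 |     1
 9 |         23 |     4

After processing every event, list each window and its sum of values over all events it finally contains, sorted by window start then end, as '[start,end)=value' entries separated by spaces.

i=0 t=6 v=9: → [6,11); WM=5
i=1 t=13 v=2: → [13,18); WM=12
i=2 t=14 v=9: → [13,19); WM=13
i=3 t=16 v=6: → [13,21); WM=15
i=4 t=1 v=8: DROP (t<15-0); WM=15
i=5 t=17 v=1: → [13,22); WM=16
i=6 t=17 v=4: → [13,22); WM=16
i=7 t=18 v=1: → [13,23); WM=17
i=8 t=22 v=1: → [13,27); WM=21
i=9 t=23 v=4: → [13,28); WM=22

[6,11)=9 [13,28)=28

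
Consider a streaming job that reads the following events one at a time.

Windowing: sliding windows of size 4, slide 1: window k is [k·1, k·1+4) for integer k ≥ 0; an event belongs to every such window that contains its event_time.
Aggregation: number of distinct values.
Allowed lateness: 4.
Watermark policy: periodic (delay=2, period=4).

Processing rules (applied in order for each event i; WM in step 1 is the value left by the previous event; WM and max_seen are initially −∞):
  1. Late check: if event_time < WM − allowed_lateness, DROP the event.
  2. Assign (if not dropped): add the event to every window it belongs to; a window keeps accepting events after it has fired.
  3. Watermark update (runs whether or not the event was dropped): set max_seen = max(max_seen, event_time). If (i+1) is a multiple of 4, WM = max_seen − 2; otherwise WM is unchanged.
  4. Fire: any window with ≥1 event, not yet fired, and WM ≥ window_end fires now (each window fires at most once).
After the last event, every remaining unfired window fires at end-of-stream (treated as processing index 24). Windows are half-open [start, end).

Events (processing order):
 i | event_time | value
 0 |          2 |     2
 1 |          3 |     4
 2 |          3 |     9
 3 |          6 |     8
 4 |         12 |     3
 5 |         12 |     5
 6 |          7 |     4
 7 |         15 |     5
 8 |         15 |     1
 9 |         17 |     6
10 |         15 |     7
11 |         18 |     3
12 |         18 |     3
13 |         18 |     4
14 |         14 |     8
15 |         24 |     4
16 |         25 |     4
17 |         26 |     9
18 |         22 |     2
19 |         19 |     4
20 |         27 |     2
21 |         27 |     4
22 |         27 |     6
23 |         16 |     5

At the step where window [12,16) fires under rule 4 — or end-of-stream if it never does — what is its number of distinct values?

i=0 t=2 v=2: → [2,6),[1,5),[0,4); WM=−∞
i=1 t=3 v=4: → [3,7),[2,6),[1,5),[0,4); WM=−∞
i=2 t=3 v=9: → [3,7),[2,6),[1,5),[0,4); WM=−∞
i=3 t=6 v=8: → [6,10),[5,9),[4,8),[3,7); WM=4; [0,4) fires=3
i=4 t=12 v=3: → [12,16),[11,15),[10,14),[9,13); WM=4
i=5 t=12 v=5: → [12,16),[11,15),[10,14),[9,13); WM=4
i=6 t=7 v=4: → [7,11),[6,10),[5,9),[4,8); WM=4
i=7 t=15 v=5: → [15,19),[14,18),[13,17),[12,16); WM=13; [1,5) fires=3 [2,6) fires=3 [3,7) fires=3 [4,8) fires=2 [5,9) fires=2 [6,10) fires=2 [7,11) fires=1 [9,13) fires=2
i=8 t=15 v=1: → [15,19),[14,18),[13,17),[12,16); WM=13
i=9 t=17 v=6: → [17,21),[16,20),[15,19),[14,18); WM=13
i=10 t=15 v=7: → [15,19),[14,18),[13,17),[12,16); WM=13
i=11 t=18 v=3: → [18,22),[17,21),[16,20),[15,19); WM=16; [10,14) fires=2 [11,15) fires=2 [12,16) fires=4
i=12 t=18 v=3: → [18,22),[17,21),[16,20),[15,19); WM=16
i=13 t=18 v=4: → [18,22),[17,21),[16,20),[15,19); WM=16
i=14 t=14 v=8: → [14,18),[13,17),[12,16),[11,15); WM=16
i=15 t=24 v=4: → [24,28),[23,27),[22,26),[21,25); WM=22; [13,17) fires=4 [14,18) fires=5 [15,19) fires=6 [16,20) fires=3 [17,21) fires=3 [18,22) fires=2
i=16 t=25 v=4: → [25,29),[24,28),[23,27),[22,26); WM=22
i=17 t=26 v=9: → [26,30),[25,29),[24,28),[23,27); WM=22
i=18 t=22 v=2: → [22,26),[21,25),[20,24),[19,23); WM=22
i=19 t=19 v=4: → [19,23),[18,22),[17,21),[16,20); WM=24; [19,23) fires=2 [20,24) fires=1
i=20 t=27 v=2: → [27,31),[26,30),[25,29),[24,28); WM=24
i=21 t=27 v=4: → [27,31),[26,30),[25,29),[24,28); WM=24
i=22 t=27 v=6: → [27,31),[26,30),[25,29),[24,28); WM=24
i=23 t=16 v=5: DROP (t<24-4); WM=25; [21,25) fires=2

4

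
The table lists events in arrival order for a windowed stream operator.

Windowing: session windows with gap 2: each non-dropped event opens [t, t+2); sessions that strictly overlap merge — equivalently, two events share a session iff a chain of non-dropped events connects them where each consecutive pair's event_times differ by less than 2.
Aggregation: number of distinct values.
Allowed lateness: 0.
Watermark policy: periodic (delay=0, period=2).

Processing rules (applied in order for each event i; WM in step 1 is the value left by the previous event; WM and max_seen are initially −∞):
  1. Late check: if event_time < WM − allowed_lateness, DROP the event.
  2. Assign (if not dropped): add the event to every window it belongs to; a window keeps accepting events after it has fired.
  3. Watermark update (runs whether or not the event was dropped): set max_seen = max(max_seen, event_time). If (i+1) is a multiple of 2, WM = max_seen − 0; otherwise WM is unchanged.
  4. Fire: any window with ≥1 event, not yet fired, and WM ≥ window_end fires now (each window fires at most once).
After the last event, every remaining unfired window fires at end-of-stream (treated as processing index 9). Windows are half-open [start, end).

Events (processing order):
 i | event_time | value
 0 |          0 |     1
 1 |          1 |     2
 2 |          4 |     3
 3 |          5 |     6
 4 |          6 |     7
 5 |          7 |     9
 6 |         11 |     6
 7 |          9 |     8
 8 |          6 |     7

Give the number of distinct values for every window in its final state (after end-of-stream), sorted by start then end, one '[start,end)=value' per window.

i=0 t=0 v=1: → [0,2); WM=−∞
i=1 t=1 v=2: → [0,3); WM=1
i=2 t=4 v=3: → [4,6); WM=1
i=3 t=5 v=6: → [4,7); WM=5
i=4 t=6 v=7: → [4,8); WM=5
i=5 t=7 v=9: → [4,9); WM=7
i=6 t=11 v=6: → [11,13); WM=7
i=7 t=9 v=8: → [9,11); WM=11
i=8 t=6 v=7: DROP (t<11-0); WM=11

[0,3)=2 [4,9)=4 [9,11)=1 [11,13)=1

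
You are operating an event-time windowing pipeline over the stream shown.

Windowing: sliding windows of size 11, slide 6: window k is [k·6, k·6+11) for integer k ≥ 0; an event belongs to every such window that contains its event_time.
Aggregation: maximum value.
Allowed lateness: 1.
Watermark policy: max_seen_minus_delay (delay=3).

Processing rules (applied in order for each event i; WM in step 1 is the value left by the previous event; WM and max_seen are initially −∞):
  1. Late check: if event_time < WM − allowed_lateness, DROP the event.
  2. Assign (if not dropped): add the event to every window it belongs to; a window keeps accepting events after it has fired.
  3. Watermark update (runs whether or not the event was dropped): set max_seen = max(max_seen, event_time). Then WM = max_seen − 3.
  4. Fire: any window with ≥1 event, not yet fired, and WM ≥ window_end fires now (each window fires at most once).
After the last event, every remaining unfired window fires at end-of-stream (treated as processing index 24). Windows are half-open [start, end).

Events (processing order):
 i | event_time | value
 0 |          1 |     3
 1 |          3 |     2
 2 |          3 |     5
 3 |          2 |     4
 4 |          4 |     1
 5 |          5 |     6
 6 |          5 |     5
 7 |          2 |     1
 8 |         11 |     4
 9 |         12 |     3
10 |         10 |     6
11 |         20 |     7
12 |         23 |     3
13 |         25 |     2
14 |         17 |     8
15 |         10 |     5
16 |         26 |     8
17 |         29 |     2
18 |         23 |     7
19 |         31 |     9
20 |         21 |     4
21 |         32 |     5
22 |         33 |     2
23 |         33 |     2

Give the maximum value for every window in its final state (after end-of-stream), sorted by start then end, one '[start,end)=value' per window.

[0,11)=6 [6,17)=6 [12,23)=7 [18,29)=8 [24,35)=9 [30,41)=9

i=0 t=1 v=3: → [0,11); WM=-2
i=1 t=3 v=2: → [0,11); WM=0
i=2 t=3 v=5: → [0,11); WM=0
i=3 t=2 v=4: → [0,11); WM=0
i=4 t=4 v=1: → [0,11); WM=1
i=5 t=5 v=6: → [0,11); WM=2
i=6 t=5 v=5: → [0,11); WM=2
i=7 t=2 v=1: → [0,11); WM=2
i=8 t=11 v=4: → [6,17); WM=8
i=9 t=12 v=3: → [12,23),[6,17); WM=9
i=10 t=10 v=6: → [6,17),[0,11); WM=9
i=11 t=20 v=7: → [18,29),[12,23); WM=17; [0,11) fires=6 [6,17) fires=6
i=12 t=23 v=3: → [18,29); WM=20
i=13 t=25 v=2: → [24,35),[18,29); WM=22
i=14 t=17 v=8: DROP (t<22-1); WM=22
i=15 t=10 v=5: DROP (t<22-1); WM=22
i=16 t=26 v=8: → [24,35),[18,29); WM=23; [12,23) fires=7
i=17 t=29 v=2: → [24,35); WM=26
i=18 t=23 v=7: DROP (t<26-1); WM=26
i=19 t=31 v=9: → [30,41),[24,35); WM=28
i=20 t=21 v=4: DROP (t<28-1); WM=28
i=21 t=32 v=5: → [30,41),[24,35); WM=29; [18,29) fires=8
i=22 t=33 v=2: → [30,41),[24,35); WM=30
i=23 t=33 v=2: → [30,41),[24,35); WM=30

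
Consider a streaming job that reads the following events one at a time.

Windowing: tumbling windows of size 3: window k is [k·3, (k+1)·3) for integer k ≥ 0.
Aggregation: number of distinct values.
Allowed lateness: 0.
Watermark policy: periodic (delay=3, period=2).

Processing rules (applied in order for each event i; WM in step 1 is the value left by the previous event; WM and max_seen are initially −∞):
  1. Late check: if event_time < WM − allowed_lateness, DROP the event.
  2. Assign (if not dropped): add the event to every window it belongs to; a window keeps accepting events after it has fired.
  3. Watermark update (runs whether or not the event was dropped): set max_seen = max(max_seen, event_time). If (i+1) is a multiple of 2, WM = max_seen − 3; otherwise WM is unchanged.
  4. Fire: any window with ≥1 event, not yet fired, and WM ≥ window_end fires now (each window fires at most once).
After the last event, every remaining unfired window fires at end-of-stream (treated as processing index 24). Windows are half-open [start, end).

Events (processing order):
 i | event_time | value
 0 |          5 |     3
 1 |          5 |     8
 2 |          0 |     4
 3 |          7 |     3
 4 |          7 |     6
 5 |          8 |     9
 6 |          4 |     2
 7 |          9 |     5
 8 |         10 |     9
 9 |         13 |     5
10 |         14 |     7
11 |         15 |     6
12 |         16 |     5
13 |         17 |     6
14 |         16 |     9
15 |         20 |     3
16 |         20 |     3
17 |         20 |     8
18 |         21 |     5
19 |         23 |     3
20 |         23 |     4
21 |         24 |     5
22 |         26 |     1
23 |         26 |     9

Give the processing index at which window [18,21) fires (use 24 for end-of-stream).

21

i=0 t=5 v=3: → [3,6); WM=−∞
i=1 t=5 v=8: → [3,6); WM=2
i=2 t=0 v=4: DROP (t<2-0); WM=2
i=3 t=7 v=3: → [6,9); WM=4
i=4 t=7 v=6: → [6,9); WM=4
i=5 t=8 v=9: → [6,9); WM=5
i=6 t=4 v=2: DROP (t<5-0); WM=5
i=7 t=9 v=5: → [9,12); WM=6; [3,6) fires=2
i=8 t=10 v=9: → [9,12); WM=6
i=9 t=13 v=5: → [12,15); WM=10; [6,9) fires=3
i=10 t=14 v=7: → [12,15); WM=10
i=11 t=15 v=6: → [15,18); WM=12; [9,12) fires=2
i=12 t=16 v=5: → [15,18); WM=12
i=13 t=17 v=6: → [15,18); WM=14
i=14 t=16 v=9: → [15,18); WM=14
i=15 t=20 v=3: → [18,21); WM=17; [12,15) fires=2
i=16 t=20 v=3: → [18,21); WM=17
i=17 t=20 v=8: → [18,21); WM=17
i=18 t=21 v=5: → [21,24); WM=17
i=19 t=23 v=3: → [21,24); WM=20; [15,18) fires=3
i=20 t=23 v=4: → [21,24); WM=20
i=21 t=24 v=5: → [24,27); WM=21; [18,21) fires=2
i=22 t=26 v=1: → [24,27); WM=21
i=23 t=26 v=9: → [24,27); WM=23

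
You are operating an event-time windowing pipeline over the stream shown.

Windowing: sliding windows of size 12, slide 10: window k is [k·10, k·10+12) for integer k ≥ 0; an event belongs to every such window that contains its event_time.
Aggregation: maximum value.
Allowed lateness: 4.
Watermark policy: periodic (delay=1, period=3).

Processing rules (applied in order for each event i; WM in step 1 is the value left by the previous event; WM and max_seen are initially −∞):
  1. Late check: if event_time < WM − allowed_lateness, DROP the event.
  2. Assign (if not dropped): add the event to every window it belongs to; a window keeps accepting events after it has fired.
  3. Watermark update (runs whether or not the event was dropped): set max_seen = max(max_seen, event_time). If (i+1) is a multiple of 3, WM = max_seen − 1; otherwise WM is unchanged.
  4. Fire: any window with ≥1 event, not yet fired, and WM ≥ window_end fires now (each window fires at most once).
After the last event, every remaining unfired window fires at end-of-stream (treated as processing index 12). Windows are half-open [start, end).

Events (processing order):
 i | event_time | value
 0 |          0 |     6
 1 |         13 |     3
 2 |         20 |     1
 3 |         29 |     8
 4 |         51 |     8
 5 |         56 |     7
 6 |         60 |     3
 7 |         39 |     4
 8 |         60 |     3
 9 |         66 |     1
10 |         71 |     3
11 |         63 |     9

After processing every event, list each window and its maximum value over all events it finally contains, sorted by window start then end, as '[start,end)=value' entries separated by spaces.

i=0 t=0 v=6: → [0,12); WM=−∞
i=1 t=13 v=3: → [10,22); WM=−∞
i=2 t=20 v=1: → [20,32),[10,22); WM=19; [0,12) fires=6
i=3 t=29 v=8: → [20,32); WM=19
i=4 t=51 v=8: → [50,62),[40,52); WM=19
i=5 t=56 v=7: → [50,62); WM=55; [10,22) fires=3 [20,32) fires=8 [40,52) fires=8
i=6 t=60 v=3: → [60,72),[50,62); WM=55
i=7 t=39 v=4: DROP (t<55-4); WM=55
i=8 t=60 v=3: → [60,72),[50,62); WM=59
i=9 t=66 v=1: → [60,72); WM=59
i=10 t=71 v=3: → [70,82),[60,72); WM=59
i=11 t=63 v=9: → [60,72); WM=70; [50,62) fires=8

[0,12)=6 [10,22)=3 [20,32)=8 [40,52)=8 [50,62)=8 [60,72)=9 [70,82)=3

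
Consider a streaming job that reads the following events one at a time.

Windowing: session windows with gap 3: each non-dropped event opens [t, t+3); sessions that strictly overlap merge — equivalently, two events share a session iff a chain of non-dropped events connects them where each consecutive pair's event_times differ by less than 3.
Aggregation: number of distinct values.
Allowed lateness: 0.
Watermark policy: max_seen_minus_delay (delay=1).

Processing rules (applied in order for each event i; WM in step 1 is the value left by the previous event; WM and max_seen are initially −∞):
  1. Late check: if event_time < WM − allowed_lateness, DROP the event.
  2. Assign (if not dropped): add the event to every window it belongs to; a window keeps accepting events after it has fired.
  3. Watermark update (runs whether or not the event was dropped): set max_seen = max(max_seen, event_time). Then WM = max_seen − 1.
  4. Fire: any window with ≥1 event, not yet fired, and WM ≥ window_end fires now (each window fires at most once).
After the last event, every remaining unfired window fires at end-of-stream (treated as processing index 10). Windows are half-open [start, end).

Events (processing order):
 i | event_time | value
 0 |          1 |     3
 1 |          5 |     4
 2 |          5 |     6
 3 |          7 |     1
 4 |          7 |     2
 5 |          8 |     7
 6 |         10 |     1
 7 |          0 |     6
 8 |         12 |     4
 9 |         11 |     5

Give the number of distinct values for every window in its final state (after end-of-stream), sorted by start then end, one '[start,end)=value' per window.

[1,4)=1 [5,15)=6

i=0 t=1 v=3: → [1,4); WM=0
i=1 t=5 v=4: → [5,8); WM=4
i=2 t=5 v=6: → [5,8); WM=4
i=3 t=7 v=1: → [5,10); WM=6
i=4 t=7 v=2: → [5,10); WM=6
i=5 t=8 v=7: → [5,11); WM=7
i=6 t=10 v=1: → [5,13); WM=9
i=7 t=0 v=6: DROP (t<9-0); WM=9
i=8 t=12 v=4: → [5,15); WM=11
i=9 t=11 v=5: → [5,15); WM=11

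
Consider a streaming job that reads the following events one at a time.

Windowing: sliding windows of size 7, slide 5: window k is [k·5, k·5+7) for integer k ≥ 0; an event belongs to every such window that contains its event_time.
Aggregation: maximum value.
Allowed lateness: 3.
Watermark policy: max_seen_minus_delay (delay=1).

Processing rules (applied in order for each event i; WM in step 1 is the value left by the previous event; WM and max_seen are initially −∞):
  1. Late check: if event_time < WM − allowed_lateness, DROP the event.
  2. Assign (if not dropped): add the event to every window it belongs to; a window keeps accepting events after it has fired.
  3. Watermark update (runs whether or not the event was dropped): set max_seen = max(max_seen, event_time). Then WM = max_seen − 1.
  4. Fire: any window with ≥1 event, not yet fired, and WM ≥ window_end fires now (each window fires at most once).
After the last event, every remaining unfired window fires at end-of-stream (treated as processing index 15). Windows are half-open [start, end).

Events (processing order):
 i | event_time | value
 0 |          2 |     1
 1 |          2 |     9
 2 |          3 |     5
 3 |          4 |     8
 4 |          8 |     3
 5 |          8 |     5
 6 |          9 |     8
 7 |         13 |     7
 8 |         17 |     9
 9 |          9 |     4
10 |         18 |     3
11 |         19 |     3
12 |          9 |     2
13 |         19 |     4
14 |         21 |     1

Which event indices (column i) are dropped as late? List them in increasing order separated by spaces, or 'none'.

i=0 t=2 v=1: → [0,7); WM=1
i=1 t=2 v=9: → [0,7); WM=1
i=2 t=3 v=5: → [0,7); WM=2
i=3 t=4 v=8: → [0,7); WM=3
i=4 t=8 v=3: → [5,12); WM=7; [0,7) fires=9
i=5 t=8 v=5: → [5,12); WM=7
i=6 t=9 v=8: → [5,12); WM=8
i=7 t=13 v=7: → [10,17); WM=12; [5,12) fires=8
i=8 t=17 v=9: → [15,22); WM=16
i=9 t=9 v=4: DROP (t<16-3); WM=16
i=10 t=18 v=3: → [15,22); WM=17; [10,17) fires=7
i=11 t=19 v=3: → [15,22); WM=18
i=12 t=9 v=2: DROP (t<18-3); WM=18
i=13 t=19 v=4: → [15,22); WM=18
i=14 t=21 v=1: → [20,27),[15,22); WM=20

9 12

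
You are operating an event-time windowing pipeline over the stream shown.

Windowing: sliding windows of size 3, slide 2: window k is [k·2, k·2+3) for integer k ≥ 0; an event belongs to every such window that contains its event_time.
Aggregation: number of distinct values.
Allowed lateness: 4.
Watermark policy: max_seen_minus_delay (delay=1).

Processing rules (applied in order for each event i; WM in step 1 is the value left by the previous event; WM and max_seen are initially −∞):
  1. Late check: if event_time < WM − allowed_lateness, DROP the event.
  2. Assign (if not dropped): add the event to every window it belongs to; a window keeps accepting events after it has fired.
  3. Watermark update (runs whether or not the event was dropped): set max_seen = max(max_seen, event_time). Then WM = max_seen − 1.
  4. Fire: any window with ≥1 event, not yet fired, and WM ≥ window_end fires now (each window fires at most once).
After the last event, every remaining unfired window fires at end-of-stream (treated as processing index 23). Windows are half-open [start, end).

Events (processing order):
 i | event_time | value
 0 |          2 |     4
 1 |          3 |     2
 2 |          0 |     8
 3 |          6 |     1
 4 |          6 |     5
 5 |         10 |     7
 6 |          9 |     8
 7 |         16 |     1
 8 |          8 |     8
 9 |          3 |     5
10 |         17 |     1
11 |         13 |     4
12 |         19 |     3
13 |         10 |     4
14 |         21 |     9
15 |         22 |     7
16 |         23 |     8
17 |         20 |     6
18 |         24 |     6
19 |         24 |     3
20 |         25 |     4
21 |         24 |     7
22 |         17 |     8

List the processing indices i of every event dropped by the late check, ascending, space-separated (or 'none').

i=0 t=2 v=4: → [2,5),[0,3); WM=1
i=1 t=3 v=2: → [2,5); WM=2
i=2 t=0 v=8: → [0,3); WM=2
i=3 t=6 v=1: → [6,9),[4,7); WM=5; [0,3) fires=2 [2,5) fires=2
i=4 t=6 v=5: → [6,9),[4,7); WM=5
i=5 t=10 v=7: → [10,13),[8,11); WM=9; [4,7) fires=2 [6,9) fires=2
i=6 t=9 v=8: → [8,11); WM=9
i=7 t=16 v=1: → [16,19),[14,17); WM=15; [8,11) fires=2 [10,13) fires=1
i=8 t=8 v=8: DROP (t<15-4); WM=15
i=9 t=3 v=5: DROP (t<15-4); WM=15
i=10 t=17 v=1: → [16,19); WM=16
i=11 t=13 v=4: → [12,15); WM=16; [12,15) fires=1
i=12 t=19 v=3: → [18,21); WM=18; [14,17) fires=1
i=13 t=10 v=4: DROP (t<18-4); WM=18
i=14 t=21 v=9: → [20,23); WM=20; [16,19) fires=1
i=15 t=22 v=7: → [22,25),[20,23); WM=21; [18,21) fires=1
i=16 t=23 v=8: → [22,25); WM=22
i=17 t=20 v=6: → [20,23),[18,21); WM=22
i=18 t=24 v=6: → [24,27),[22,25); WM=23; [20,23) fires=3
i=19 t=24 v=3: → [24,27),[22,25); WM=23
i=20 t=25 v=4: → [24,27); WM=24
i=21 t=24 v=7: → [24,27),[22,25); WM=24
i=22 t=17 v=8: DROP (t<24-4); WM=24

8 9 13 22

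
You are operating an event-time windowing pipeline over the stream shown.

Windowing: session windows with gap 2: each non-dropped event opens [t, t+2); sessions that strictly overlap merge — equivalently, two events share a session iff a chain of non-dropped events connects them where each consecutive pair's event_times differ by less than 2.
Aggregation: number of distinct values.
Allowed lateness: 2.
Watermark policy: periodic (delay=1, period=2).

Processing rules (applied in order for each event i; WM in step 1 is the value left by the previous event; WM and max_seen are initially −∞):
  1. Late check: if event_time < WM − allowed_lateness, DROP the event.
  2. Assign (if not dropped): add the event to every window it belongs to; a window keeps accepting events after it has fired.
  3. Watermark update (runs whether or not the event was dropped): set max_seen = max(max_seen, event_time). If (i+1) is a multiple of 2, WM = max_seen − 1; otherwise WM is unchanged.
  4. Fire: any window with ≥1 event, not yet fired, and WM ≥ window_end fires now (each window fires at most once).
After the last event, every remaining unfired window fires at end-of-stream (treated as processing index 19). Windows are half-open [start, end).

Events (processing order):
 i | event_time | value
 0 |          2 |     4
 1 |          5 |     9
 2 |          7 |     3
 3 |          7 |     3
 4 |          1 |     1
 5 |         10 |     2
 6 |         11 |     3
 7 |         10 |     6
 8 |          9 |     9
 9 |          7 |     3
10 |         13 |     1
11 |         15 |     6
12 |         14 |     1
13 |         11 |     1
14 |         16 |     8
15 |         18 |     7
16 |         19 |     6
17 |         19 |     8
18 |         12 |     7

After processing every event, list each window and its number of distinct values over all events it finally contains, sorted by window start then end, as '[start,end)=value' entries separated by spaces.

i=0 t=2 v=4: → [2,4); WM=−∞
i=1 t=5 v=9: → [5,7); WM=4
i=2 t=7 v=3: → [7,9); WM=4
i=3 t=7 v=3: → [7,9); WM=6
i=4 t=1 v=1: DROP (t<6-2); WM=6
i=5 t=10 v=2: → [10,12); WM=9
i=6 t=11 v=3: → [10,13); WM=9
i=7 t=10 v=6: → [10,13); WM=10
i=8 t=9 v=9: → [9,13); WM=10
i=9 t=7 v=3: DROP (t<10-2); WM=10
i=10 t=13 v=1: → [13,15); WM=10
i=11 t=15 v=6: → [15,17); WM=14
i=12 t=14 v=1: → [13,17); WM=14
i=13 t=11 v=1: DROP (t<14-2); WM=14
i=14 t=16 v=8: → [13,18); WM=14
i=15 t=18 v=7: → [18,20); WM=17
i=16 t=19 v=6: → [18,21); WM=17
i=17 t=19 v=8: → [18,21); WM=18
i=18 t=12 v=7: DROP (t<18-2); WM=18

[2,4)=1 [5,7)=1 [7,9)=1 [9,13)=4 [13,18)=3 [18,21)=3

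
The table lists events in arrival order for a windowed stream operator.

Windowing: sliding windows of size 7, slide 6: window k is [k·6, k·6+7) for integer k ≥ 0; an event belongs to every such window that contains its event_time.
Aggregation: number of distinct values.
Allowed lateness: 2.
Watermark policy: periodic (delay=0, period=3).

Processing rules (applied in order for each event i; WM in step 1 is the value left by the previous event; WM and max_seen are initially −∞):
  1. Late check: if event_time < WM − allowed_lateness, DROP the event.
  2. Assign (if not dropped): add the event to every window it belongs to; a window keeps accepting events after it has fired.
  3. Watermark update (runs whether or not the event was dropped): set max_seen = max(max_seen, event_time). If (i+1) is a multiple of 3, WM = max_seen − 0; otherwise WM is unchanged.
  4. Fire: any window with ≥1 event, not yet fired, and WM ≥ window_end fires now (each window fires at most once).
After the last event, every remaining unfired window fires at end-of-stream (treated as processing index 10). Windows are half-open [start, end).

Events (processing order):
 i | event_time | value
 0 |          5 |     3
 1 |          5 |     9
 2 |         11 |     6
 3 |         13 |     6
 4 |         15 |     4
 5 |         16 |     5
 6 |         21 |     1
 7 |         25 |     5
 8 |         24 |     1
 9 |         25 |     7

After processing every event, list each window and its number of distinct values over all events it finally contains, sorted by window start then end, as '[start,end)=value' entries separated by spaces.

i=0 t=5 v=3: → [0,7); WM=−∞
i=1 t=5 v=9: → [0,7); WM=−∞
i=2 t=11 v=6: → [6,13); WM=11; [0,7) fires=2
i=3 t=13 v=6: → [12,19); WM=11
i=4 t=15 v=4: → [12,19); WM=11
i=5 t=16 v=5: → [12,19); WM=16; [6,13) fires=1
i=6 t=21 v=1: → [18,25); WM=16
i=7 t=25 v=5: → [24,31); WM=16
i=8 t=24 v=1: → [24,31),[18,25); WM=25; [12,19) fires=3 [18,25) fires=1
i=9 t=25 v=7: → [24,31); WM=25

[0,7)=2 [6,13)=1 [12,19)=3 [18,25)=1 [24,31)=3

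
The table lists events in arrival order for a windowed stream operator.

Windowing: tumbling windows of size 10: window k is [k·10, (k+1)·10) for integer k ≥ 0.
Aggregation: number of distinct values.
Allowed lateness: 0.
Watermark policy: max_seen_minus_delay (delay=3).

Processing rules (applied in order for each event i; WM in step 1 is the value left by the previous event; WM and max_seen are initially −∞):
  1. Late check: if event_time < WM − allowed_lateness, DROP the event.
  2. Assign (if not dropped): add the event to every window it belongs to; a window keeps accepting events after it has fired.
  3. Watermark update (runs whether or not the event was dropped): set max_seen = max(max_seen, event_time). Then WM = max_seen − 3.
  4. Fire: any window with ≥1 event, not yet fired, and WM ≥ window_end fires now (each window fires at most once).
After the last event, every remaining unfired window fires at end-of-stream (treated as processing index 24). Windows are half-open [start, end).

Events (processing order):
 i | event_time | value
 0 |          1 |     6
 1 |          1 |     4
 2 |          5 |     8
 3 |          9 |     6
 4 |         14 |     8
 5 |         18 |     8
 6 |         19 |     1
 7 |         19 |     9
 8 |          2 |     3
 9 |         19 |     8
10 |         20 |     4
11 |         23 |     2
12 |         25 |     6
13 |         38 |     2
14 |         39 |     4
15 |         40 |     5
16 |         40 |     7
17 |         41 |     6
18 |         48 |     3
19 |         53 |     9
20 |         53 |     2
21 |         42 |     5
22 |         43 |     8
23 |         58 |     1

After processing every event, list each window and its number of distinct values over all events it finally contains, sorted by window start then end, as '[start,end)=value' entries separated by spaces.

i=0 t=1 v=6: → [0,10); WM=-2
i=1 t=1 v=4: → [0,10); WM=-2
i=2 t=5 v=8: → [0,10); WM=2
i=3 t=9 v=6: → [0,10); WM=6
i=4 t=14 v=8: → [10,20); WM=11; [0,10) fires=3
i=5 t=18 v=8: → [10,20); WM=15
i=6 t=19 v=1: → [10,20); WM=16
i=7 t=19 v=9: → [10,20); WM=16
i=8 t=2 v=3: DROP (t<16-0); WM=16
i=9 t=19 v=8: → [10,20); WM=16
i=10 t=20 v=4: → [20,30); WM=17
i=11 t=23 v=2: → [20,30); WM=20; [10,20) fires=3
i=12 t=25 v=6: → [20,30); WM=22
i=13 t=38 v=2: → [30,40); WM=35; [20,30) fires=3
i=14 t=39 v=4: → [30,40); WM=36
i=15 t=40 v=5: → [40,50); WM=37
i=16 t=40 v=7: → [40,50); WM=37
i=17 t=41 v=6: → [40,50); WM=38
i=18 t=48 v=3: → [40,50); WM=45; [30,40) fires=2
i=19 t=53 v=9: → [50,60); WM=50; [40,50) fires=4
i=20 t=53 v=2: → [50,60); WM=50
i=21 t=42 v=5: DROP (t<50-0); WM=50
i=22 t=43 v=8: DROP (t<50-0); WM=50
i=23 t=58 v=1: → [50,60); WM=55

[0,10)=3 [10,20)=3 [20,30)=3 [30,40)=2 [40,50)=4 [50,60)=3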